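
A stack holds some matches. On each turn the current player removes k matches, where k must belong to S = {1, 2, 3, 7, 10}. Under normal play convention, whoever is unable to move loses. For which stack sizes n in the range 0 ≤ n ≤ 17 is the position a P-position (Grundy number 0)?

n :  0  1  2  3  4  5  6  7  8  9 10 11 12 13 14 15 16 17
G :  0  1  2  3  0  1  2  3  0  1  2  3  0  1  2  3  0  1
P-positions are exactly the n with G(n) = 0.

0, 4, 8, 12, 16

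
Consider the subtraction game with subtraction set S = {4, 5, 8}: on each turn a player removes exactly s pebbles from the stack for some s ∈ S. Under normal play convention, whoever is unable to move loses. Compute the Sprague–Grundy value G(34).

2

G(0) = 0
G(1) = mex{} = 0
G(2) = mex{} = 0
G(3) = mex{} = 0
G(4) = mex{0} = 1
G(5) = mex{0,0} = 1
G(6) = mex{0,0} = 1
G(7) = mex{0,0} = 1
G(8) = mex{1,0,0} = 2
G(9) = mex{1,1,0} = 2
G(10) = mex{1,1,0} = 2
G(11) = mex{1,1,0} = 2
G(12) = mex{2,1,1} = 0
G(13) = mex{2,2,1} = 0
G(14) = mex{2,2,1} = 0
G(15) = mex{2,2,1} = 0
G(16) = mex{0,2,2} = 1
G(17) = mex{0,0,2} = 1
G(18) = mex{0,0,2} = 1
G(19) = mex{0,0,2} = 1
G(20) = mex{1,0,0} = 2
G(21) = mex{1,1,0} = 2
G(22) = mex{1,1,0} = 2
G(23) = mex{1,1,0} = 2
G(24) = mex{2,1,1} = 0
G(25) = mex{2,2,1} = 0
G(26) = mex{2,2,1} = 0
G(27) = mex{2,2,1} = 0
G(28) = mex{0,2,2} = 1
G(29) = mex{0,0,2} = 1
G(30) = mex{0,0,2} = 1
G(31) = mex{0,0,2} = 1
G(32) = mex{1,0,0} = 2
G(33) = mex{1,1,0} = 2
G(34) = mex{1,1,0} = 2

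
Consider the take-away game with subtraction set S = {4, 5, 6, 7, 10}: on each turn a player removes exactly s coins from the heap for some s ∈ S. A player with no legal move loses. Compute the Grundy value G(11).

G(0) = 0
G(1) = mex{} = 0
G(2) = mex{} = 0
G(3) = mex{} = 0
G(4) = mex{0} = 1
G(5) = mex{0,0} = 1
G(6) = mex{0,0,0} = 1
G(7) = mex{0,0,0,0} = 1
G(8) = mex{1,0,0,0} = 2
G(9) = mex{1,1,0,0} = 2
G(10) = mex{1,1,1,0,0} = 2
G(11) = mex{1,1,1,1,0} = 2

2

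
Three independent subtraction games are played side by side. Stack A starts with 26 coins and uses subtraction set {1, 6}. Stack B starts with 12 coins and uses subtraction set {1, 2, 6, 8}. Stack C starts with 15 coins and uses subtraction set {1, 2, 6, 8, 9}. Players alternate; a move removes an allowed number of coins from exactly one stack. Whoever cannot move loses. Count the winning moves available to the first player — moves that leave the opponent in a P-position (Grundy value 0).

3

Stack A, S = {1, 6}:
n :  0  1  2  3  4  5  6  7  8  9 10 11 12 13 14 15 16 17 18 19 20 21 22 23 24 25 26
G :  0  1  0  1  0  1  2  0  1  0  1  0  1  2  0  1  0  1  0  1  2  0  1  0  1  0  1
G_A(26) = 1.
Stack B, S = {1, 2, 6, 8}:
n :  0  1  2  3  4  5  6  7  8  9 10 11 12
G :  0  1  2  0  1  2  3  0  1  2  0  1  2
G_B(12) = 2.
Stack C, S = {1, 2, 6, 8, 9}:
n :  0  1  2  3  4  5  6  7  8  9 10 11 12 13 14 15
G :  0  1  2  0  1  2  3  0  1  2  0  1  2  3  0  1
G_C(15) = 1.
Combined Grundy value = 1 ⊕ 2 ⊕ 1 = 2.
A winning move leaves total XOR = 0, i.e. changes one component's Grundy value g to g ⊕ X where X is the current total.
Stack A: need g' = 1⊕2 = 3. Options: 26−1→G=0, 26−6→G=2. Hits: 0.
Stack B: need g' = 2⊕2 = 0. Options: 12−1→G=1, 12−2→G=0, 12−6→G=3, 12−8→G=1. Hits: 1.
Stack C: need g' = 1⊕2 = 3. Options: 15−1→G=0, 15−2→G=3, 15−6→G=2, 15−8→G=0, 15−9→G=3. Hits: 2.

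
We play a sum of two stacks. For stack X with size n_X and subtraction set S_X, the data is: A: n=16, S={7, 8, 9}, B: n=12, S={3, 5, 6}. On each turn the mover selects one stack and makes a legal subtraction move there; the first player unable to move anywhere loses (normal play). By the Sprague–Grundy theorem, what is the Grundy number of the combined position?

Stack A, S = {7, 8, 9}:
G(0) = 0
G(1) = mex{} = 0
G(2) = mex{} = 0
G(3) = mex{} = 0
G(4) = mex{} = 0
G(5) = mex{} = 0
G(6) = mex{} = 0
G(7) = mex{0} = 1
G(8) = mex{0,0} = 1
G(9) = mex{0,0,0} = 1
G(10) = mex{0,0,0} = 1
G(11) = mex{0,0,0} = 1
G(12) = mex{0,0,0} = 1
G(13) = mex{0,0,0} = 1
G(14) = mex{1,0,0} = 2
G(15) = mex{1,1,0} = 2
G(16) = mex{1,1,1} = 0
G_A(16) = 0.
Stack B, S = {3, 5, 6}:
n :  0  1  2  3  4  5  6  7  8  9 10 11 12
G :  0  0  0  1  1  1  2  2  2  0  0  0  1
G_B(12) = 1.
Combined Grundy value = 0 ⊕ 1 = 1.

1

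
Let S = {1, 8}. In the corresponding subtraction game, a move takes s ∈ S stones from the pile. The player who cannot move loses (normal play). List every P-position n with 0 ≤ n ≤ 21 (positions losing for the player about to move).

0, 2, 4, 6, 9, 11, 13, 15, 18, 20

G(0) = 0
G(1) = mex{0} = 1
G(2) = mex{1} = 0
G(3) = mex{0} = 1
G(4) = mex{1} = 0
G(5) = mex{0} = 1
G(6) = mex{1} = 0
G(7) = mex{0} = 1
G(8) = mex{1,0} = 2
G(9) = mex{2,1} = 0
G(10) = mex{0,0} = 1
G(11) = mex{1,1} = 0
G(12) = mex{0,0} = 1
G(13) = mex{1,1} = 0
G(14) = mex{0,0} = 1
G(15) = mex{1,1} = 0
G(16) = mex{0,2} = 1
G(17) = mex{1,0} = 2
G(18) = mex{2,1} = 0
G(19) = mex{0,0} = 1
G(20) = mex{1,1} = 0
G(21) = mex{0,0} = 1
P-positions are exactly the n with G(n) = 0.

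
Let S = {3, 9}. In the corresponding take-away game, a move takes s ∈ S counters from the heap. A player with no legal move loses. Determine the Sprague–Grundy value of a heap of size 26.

0

G(0) = 0
G(1) = mex{} = 0
G(2) = mex{} = 0
G(3) = mex{0} = 1
G(4) = mex{0} = 1
G(5) = mex{0} = 1
G(6) = mex{1} = 0
G(7) = mex{1} = 0
G(8) = mex{1} = 0
G(9) = mex{0,0} = 1
G(10) = mex{0,0} = 1
G(11) = mex{0,0} = 1
G(12) = mex{1,1} = 0
G(13) = mex{1,1} = 0
G(14) = mex{1,1} = 0
G(15) = mex{0,0} = 1
G(16) = mex{0,0} = 1
G(17) = mex{0,0} = 1
G(18) = mex{1,1} = 0
G(19) = mex{1,1} = 0
G(20) = mex{1,1} = 0
G(21) = mex{0,0} = 1
G(22) = mex{0,0} = 1
G(23) = mex{0,0} = 1
G(24) = mex{1,1} = 0
G(25) = mex{1,1} = 0
G(26) = mex{1,1} = 0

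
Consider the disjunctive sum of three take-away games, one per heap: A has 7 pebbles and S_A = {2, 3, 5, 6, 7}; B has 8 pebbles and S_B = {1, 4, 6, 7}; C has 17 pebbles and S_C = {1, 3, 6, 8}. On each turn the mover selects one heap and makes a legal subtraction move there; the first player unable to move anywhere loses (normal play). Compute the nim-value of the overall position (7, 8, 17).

2

Heap A, S = {2, 3, 5, 6, 7}:
n : 0 1 2 3 4 5 6 7
G : 0 0 1 1 2 2 3 3
G_A(7) = 3.
Heap B, S = {1, 4, 6, 7}:
n : 0 1 2 3 4 5 6 7 8
G : 0 1 0 1 2 0 1 2 3
G_B(8) = 3.
Heap C, S = {1, 3, 6, 8}:
G(0) = 0
G(1) = mex{0} = 1
G(2) = mex{1} = 0
G(3) = mex{0,0} = 1
G(4) = mex{1,1} = 0
G(5) = mex{0,0} = 1
G(6) = mex{1,1,0} = 2
G(7) = mex{2,0,1} = 3
G(8) = mex{3,1,0,0} = 2
G(9) = mex{2,2,1,1} = 0
G(10) = mex{0,3,0,0} = 1
G(11) = mex{1,2,1,1} = 0
G(12) = mex{0,0,2,0} = 1
G(13) = mex{1,1,3,1} = 0
G(14) = mex{0,0,2,2} = 1
G(15) = mex{1,1,0,3} = 2
G(16) = mex{2,0,1,2} = 3
G(17) = mex{3,1,0,0} = 2
G_C(17) = 2.
Combined Grundy value = 3 ⊕ 3 ⊕ 2 = 2.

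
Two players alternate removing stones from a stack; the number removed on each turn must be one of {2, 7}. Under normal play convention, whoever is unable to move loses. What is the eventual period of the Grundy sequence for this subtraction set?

9

G(0) = 0
G(1) = mex{} = 0
G(2) = mex{0} = 1
G(3) = mex{0} = 1
G(4) = mex{1} = 0
G(5) = mex{1} = 0
G(6) = mex{0} = 1
G(7) = mex{0,0} = 1
G(8) = mex{1,0} = 2
G(9) = mex{1,1} = 0
G(10) = mex{2,1} = 0
G(11) = mex{0,0} = 1
G(12) = mex{0,0} = 1
G(13) = mex{1,1} = 0
G(14) = mex{1,1} = 0
G(15) = mex{0,2} = 1
G(16) = mex{0,0} = 1
G(17) = mex{1,0} = 2
G(18) = mex{1,1} = 0
G(19) = mex{2,1} = 0
G(n+9) = G(n) holds for n = 0,…,6 (a full window of length max(S) = 7), so the sequence is purely periodic with period 9.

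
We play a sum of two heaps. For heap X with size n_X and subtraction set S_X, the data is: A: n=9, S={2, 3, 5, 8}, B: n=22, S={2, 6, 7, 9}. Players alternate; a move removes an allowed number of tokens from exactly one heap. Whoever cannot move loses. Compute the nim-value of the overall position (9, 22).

Heap A, S = {2, 3, 5, 8}:
G(0) = 0
G(1) = mex{} = 0
G(2) = mex{0} = 1
G(3) = mex{0,0} = 1
G(4) = mex{1,0} = 2
G(5) = mex{1,1,0} = 2
G(6) = mex{2,1,0} = 3
G(7) = mex{2,2,1} = 0
G(8) = mex{3,2,1,0} = 4
G(9) = mex{0,3,2,0} = 1
G_A(9) = 1.
Heap B, S = {2, 6, 7, 9}:
G(0) = 0
G(1) = mex{} = 0
G(2) = mex{0} = 1
G(3) = mex{0} = 1
G(4) = mex{1} = 0
G(5) = mex{1} = 0
G(6) = mex{0,0} = 1
G(7) = mex{0,0,0} = 1
G(8) = mex{1,1,0} = 2
G(9) = mex{1,1,1,0} = 2
G(10) = mex{2,0,1,0} = 3
G(11) = mex{2,0,0,1} = 3
G(12) = mex{3,1,0,1} = 2
G(13) = mex{3,1,1,0} = 2
G(14) = mex{2,2,1,0} = 3
G(15) = mex{2,2,2,1} = 0
G(16) = mex{3,3,2,1} = 0
G(17) = mex{0,3,3,2} = 1
G(18) = mex{0,2,3,2} = 1
G(19) = mex{1,2,2,3} = 0
G(20) = mex{1,3,2,3} = 0
G(21) = mex{0,0,3,2} = 1
G(22) = mex{0,0,0,2} = 1
G_B(22) = 1.
Combined Grundy value = 1 ⊕ 1 = 0.

0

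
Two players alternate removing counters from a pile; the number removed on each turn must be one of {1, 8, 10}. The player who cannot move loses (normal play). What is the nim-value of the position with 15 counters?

0

G(0) = 0
G(1) = mex{0} = 1
G(2) = mex{1} = 0
G(3) = mex{0} = 1
G(4) = mex{1} = 0
G(5) = mex{0} = 1
G(6) = mex{1} = 0
G(7) = mex{0} = 1
G(8) = mex{1,0} = 2
G(9) = mex{2,1} = 0
G(10) = mex{0,0,0} = 1
G(11) = mex{1,1,1} = 0
G(12) = mex{0,0,0} = 1
G(13) = mex{1,1,1} = 0
G(14) = mex{0,0,0} = 1
G(15) = mex{1,1,1} = 0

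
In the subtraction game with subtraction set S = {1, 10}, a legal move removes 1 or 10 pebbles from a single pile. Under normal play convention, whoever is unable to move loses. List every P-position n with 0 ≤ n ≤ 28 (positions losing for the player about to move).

n :  0  1  2  3  4  5  6  7  8  9 10 11 12 13 14 15 16 17 18 19 20 21 22 23 24 25 26 27 28
G :  0  1  0  1  0  1  0  1  0  1  2  0  1  0  1  0  1  0  1  0  1  2  0  1  0  1  0  1  0
P-positions are exactly the n with G(n) = 0.

0, 2, 4, 6, 8, 11, 13, 15, 17, 19, 22, 24, 26, 28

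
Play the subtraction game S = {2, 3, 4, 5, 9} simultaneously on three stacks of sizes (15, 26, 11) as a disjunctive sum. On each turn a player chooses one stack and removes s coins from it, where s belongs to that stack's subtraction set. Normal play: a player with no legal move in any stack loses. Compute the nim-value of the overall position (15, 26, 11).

0

All stacks use S = {2, 3, 4, 5, 9}:
n :  0  1  2  3  4  5  6  7  8  9 10 11 12 13 14 15 16 17 18 19 20 21 22 23 24 25 26
G :  0  0  1  1  2  2  3  0  0  1  1  2  2  3  0  0  1  1  2  2  3  0  0  1  1  2  2
Stack A: G(15) = 0.
Stack B: G(26) = 2.
Stack C: G(11) = 2.
Combined Grundy value = 0 ⊕ 2 ⊕ 2 = 0.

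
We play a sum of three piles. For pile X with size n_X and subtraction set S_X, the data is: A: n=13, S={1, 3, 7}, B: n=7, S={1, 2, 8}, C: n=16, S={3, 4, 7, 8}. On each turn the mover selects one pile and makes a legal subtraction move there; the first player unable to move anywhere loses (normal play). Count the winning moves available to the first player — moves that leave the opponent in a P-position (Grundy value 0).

6

Pile A, S = {1, 3, 7}:
n :  0  1  2  3  4  5  6  7  8  9 10 11 12 13
G :  0  1  0  1  0  1  0  1  0  1  0  1  0  1
G_A(13) = 1.
Pile B, S = {1, 2, 8}:
n : 0 1 2 3 4 5 6 7
G : 0 1 2 0 1 2 0 1
G_B(7) = 1.
Pile C, S = {3, 4, 7, 8}:
G(0) = 0
G(1) = mex{} = 0
G(2) = mex{} = 0
G(3) = mex{0} = 1
G(4) = mex{0,0} = 1
G(5) = mex{0,0} = 1
G(6) = mex{1,0} = 2
G(7) = mex{1,1,0} = 2
G(8) = mex{1,1,0,0} = 2
G(9) = mex{2,1,0,0} = 3
G(10) = mex{2,2,1,0} = 3
G(11) = mex{2,2,1,1} = 0
G(12) = mex{3,2,1,1} = 0
G(13) = mex{3,3,2,1} = 0
G(14) = mex{0,3,2,2} = 1
G(15) = mex{0,0,2,2} = 1
G(16) = mex{0,0,3,2} = 1
G_C(16) = 1.
Combined Grundy value = 1 ⊕ 1 ⊕ 1 = 1.
A winning move leaves total XOR = 0, i.e. changes one component's Grundy value g to g ⊕ X where X is the current total.
Pile A: need g' = 1⊕1 = 0. Options: 13−1→G=0, 13−3→G=0, 13−7→G=0. Hits: 3.
Pile B: need g' = 1⊕1 = 0. Options: 7−1→G=0, 7−2→G=2. Hits: 1.
Pile C: need g' = 1⊕1 = 0. Options: 16−3→G=0, 16−4→G=0, 16−7→G=3, 16−8→G=2. Hits: 2.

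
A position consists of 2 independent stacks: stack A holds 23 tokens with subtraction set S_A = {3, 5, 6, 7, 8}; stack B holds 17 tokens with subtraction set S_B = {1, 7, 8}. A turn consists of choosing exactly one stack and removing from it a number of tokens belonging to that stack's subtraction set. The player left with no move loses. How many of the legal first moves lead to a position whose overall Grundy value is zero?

0

Stack A, S = {3, 5, 6, 7, 8}:
G(0) = 0
G(1) = mex{} = 0
G(2) = mex{} = 0
G(3) = mex{0} = 1
G(4) = mex{0} = 1
G(5) = mex{0,0} = 1
G(6) = mex{1,0,0} = 2
G(7) = mex{1,0,0,0} = 2
G(8) = mex{1,1,0,0,0} = 2
G(9) = mex{2,1,1,0,0} = 3
G(10) = mex{2,1,1,1,0} = 3
G(11) = mex{2,2,1,1,1} = 0
G(12) = mex{3,2,2,1,1} = 0
G(13) = mex{3,2,2,2,1} = 0
G(14) = mex{0,3,2,2,2} = 1
G(15) = mex{0,3,3,2,2} = 1
G(16) = mex{0,0,3,3,2} = 1
G(17) = mex{1,0,0,3,3} = 2
G(18) = mex{1,0,0,0,3} = 2
G(19) = mex{1,1,0,0,0} = 2
G(20) = mex{2,1,1,0,0} = 3
G(21) = mex{2,1,1,1,0} = 3
G(22) = mex{2,2,1,1,1} = 0
G(23) = mex{3,2,2,1,1} = 0
G_A(23) = 0.
Stack B, S = {1, 7, 8}:
G(0) = 0
G(1) = mex{0} = 1
G(2) = mex{1} = 0
G(3) = mex{0} = 1
G(4) = mex{1} = 0
G(5) = mex{0} = 1
G(6) = mex{1} = 0
G(7) = mex{0,0} = 1
G(8) = mex{1,1,0} = 2
G(9) = mex{2,0,1} = 3
G(10) = mex{3,1,0} = 2
G(11) = mex{2,0,1} = 3
G(12) = mex{3,1,0} = 2
G(13) = mex{2,0,1} = 3
G(14) = mex{3,1,0} = 2
G(15) = mex{2,2,1} = 0
G(16) = mex{0,3,2} = 1
G(17) = mex{1,2,3} = 0
G_B(17) = 0.
Combined Grundy value = 0 ⊕ 0 = 0.
A winning move leaves total XOR = 0, i.e. changes one component's Grundy value g to g ⊕ X where X is the current total.
Stack A: target g' = 0⊕0 = 0, but every legal move changes the Grundy value (mex property), so 0 moves.
Stack B: target g' = 0⊕0 = 0, but every legal move changes the Grundy value (mex property), so 0 moves.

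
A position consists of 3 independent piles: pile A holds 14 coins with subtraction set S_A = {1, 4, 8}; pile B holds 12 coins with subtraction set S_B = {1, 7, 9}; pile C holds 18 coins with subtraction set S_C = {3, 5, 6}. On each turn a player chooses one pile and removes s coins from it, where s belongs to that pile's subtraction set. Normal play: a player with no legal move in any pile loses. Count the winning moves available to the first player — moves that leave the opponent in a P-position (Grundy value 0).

Pile A, S = {1, 4, 8}:
G(0) = 0
G(1) = mex{0} = 1
G(2) = mex{1} = 0
G(3) = mex{0} = 1
G(4) = mex{1,0} = 2
G(5) = mex{2,1} = 0
G(6) = mex{0,0} = 1
G(7) = mex{1,1} = 0
G(8) = mex{0,2,0} = 1
G(9) = mex{1,0,1} = 2
G(10) = mex{2,1,0} = 3
G(11) = mex{3,0,1} = 2
G(12) = mex{2,1,2} = 0
G(13) = mex{0,2,0} = 1
G(14) = mex{1,3,1} = 0
G_A(14) = 0.
Pile B, S = {1, 7, 9}:
n :  0  1  2  3  4  5  6  7  8  9 10 11 12
G :  0  1  0  1  0  1  0  1  0  1  0  1  0
G_B(12) = 0.
Pile C, S = {3, 5, 6}:
n :  0  1  2  3  4  5  6  7  8  9 10 11 12 13 14 15 16 17 18
G :  0  0  0  1  1  1  2  2  2  0  0  0  1  1  1  2  2  2  0
G_C(18) = 0.
Combined Grundy value = 0 ⊕ 0 ⊕ 0 = 0.
A winning move leaves total XOR = 0, i.e. changes one component's Grundy value g to g ⊕ X where X is the current total.
Pile A: target g' = 0⊕0 = 0, but every legal move changes the Grundy value (mex property), so 0 moves.
Pile B: target g' = 0⊕0 = 0, but every legal move changes the Grundy value (mex property), so 0 moves.
Pile C: target g' = 0⊕0 = 0, but every legal move changes the Grundy value (mex property), so 0 moves.

0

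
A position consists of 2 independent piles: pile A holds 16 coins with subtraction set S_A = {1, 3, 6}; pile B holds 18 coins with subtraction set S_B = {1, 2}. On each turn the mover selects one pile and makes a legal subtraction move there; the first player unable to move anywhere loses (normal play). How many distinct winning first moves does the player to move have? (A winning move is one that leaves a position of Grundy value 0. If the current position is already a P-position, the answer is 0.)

Pile A, S = {1, 3, 6}:
n :  0  1  2  3  4  5  6  7  8  9 10 11 12 13 14 15 16
G :  0  1  0  1  0  1  2  3  2  0  1  0  1  0  1  2  3
G_A(16) = 3.
Pile B, S = {1, 2}:
G(0) = 0
G(1) = mex{0} = 1
G(2) = mex{1,0} = 2
G(3) = mex{2,1} = 0
G(4) = mex{0,2} = 1
G(5) = mex{1,0} = 2
G(6) = mex{2,1} = 0
G(7) = mex{0,2} = 1
G(8) = mex{1,0} = 2
G(9) = mex{2,1} = 0
G(10) = mex{0,2} = 1
G(11) = mex{1,0} = 2
G(12) = mex{2,1} = 0
G(13) = mex{0,2} = 1
G(14) = mex{1,0} = 2
G(15) = mex{2,1} = 0
G(16) = mex{0,2} = 1
G(17) = mex{1,0} = 2
G(18) = mex{2,1} = 0
G_B(18) = 0.
Combined Grundy value = 3 ⊕ 0 = 3.
A winning move leaves total XOR = 0, i.e. changes one component's Grundy value g to g ⊕ X where X is the current total.
Pile A: need g' = 3⊕3 = 0. Options: 16−1→G=2, 16−3→G=0, 16−6→G=1. Hits: 1.
Pile B: need g' = 0⊕3 = 3. Options: 18−1→G=2, 18−2→G=1. Hits: 0.

1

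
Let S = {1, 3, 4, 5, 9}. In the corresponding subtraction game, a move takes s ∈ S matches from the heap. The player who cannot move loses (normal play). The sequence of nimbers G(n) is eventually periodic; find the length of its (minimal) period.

8

G(0) = 0
G(1) = mex{0} = 1
G(2) = mex{1} = 0
G(3) = mex{0,0} = 1
G(4) = mex{1,1,0} = 2
G(5) = mex{2,0,1,0} = 3
G(6) = mex{3,1,0,1} = 2
G(7) = mex{2,2,1,0} = 3
G(8) = mex{3,3,2,1} = 0
G(9) = mex{0,2,3,2,0} = 1
G(10) = mex{1,3,2,3,1} = 0
G(11) = mex{0,0,3,2,0} = 1
G(12) = mex{1,1,0,3,1} = 2
G(13) = mex{2,0,1,0,2} = 3
G(14) = mex{3,1,0,1,3} = 2
G(15) = mex{2,2,1,0,2} = 3
G(16) = mex{3,3,2,1,3} = 0
G(17) = mex{0,2,3,2,0} = 1
G(18) = mex{1,3,2,3,1} = 0
G(n+8) = G(n) holds for n = 0,…,8 (a full window of length max(S) = 9), so the sequence is purely periodic with period 8.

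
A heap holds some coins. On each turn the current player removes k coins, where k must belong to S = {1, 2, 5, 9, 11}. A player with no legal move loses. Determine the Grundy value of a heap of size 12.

2

G(0) = 0
G(1) = mex{0} = 1
G(2) = mex{1,0} = 2
G(3) = mex{2,1} = 0
G(4) = mex{0,2} = 1
G(5) = mex{1,0,0} = 2
G(6) = mex{2,1,1} = 0
G(7) = mex{0,2,2} = 1
G(8) = mex{1,0,0} = 2
G(9) = mex{2,1,1,0} = 3
G(10) = mex{3,2,2,1} = 0
G(11) = mex{0,3,0,2,0} = 1
G(12) = mex{1,0,1,0,1} = 2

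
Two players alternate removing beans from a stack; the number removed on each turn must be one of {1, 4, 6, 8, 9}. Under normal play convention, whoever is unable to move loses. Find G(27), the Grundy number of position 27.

G(0) = 0
G(1) = mex{0} = 1
G(2) = mex{1} = 0
G(3) = mex{0} = 1
G(4) = mex{1,0} = 2
G(5) = mex{2,1} = 0
G(6) = mex{0,0,0} = 1
G(7) = mex{1,1,1} = 0
G(8) = mex{0,2,0,0} = 1
G(9) = mex{1,0,1,1,0} = 2
G(10) = mex{2,1,2,0,1} = 3
G(11) = mex{3,0,0,1,0} = 2
G(12) = mex{2,1,1,2,1} = 0
G(13) = mex{0,2,0,0,2} = 1
G(14) = mex{1,3,1,1,0} = 2
G(15) = mex{2,2,2,0,1} = 3
G(16) = mex{3,0,3,1,0} = 2
G(17) = mex{2,1,2,2,1} = 0
G(18) = mex{0,2,0,3,2} = 1
G(19) = mex{1,3,1,2,3} = 0
G(20) = mex{0,2,2,0,2} = 1
G(21) = mex{1,0,3,1,0} = 2
G(22) = mex{2,1,2,2,1} = 0
G(23) = mex{0,0,0,3,2} = 1
G(24) = mex{1,1,1,2,3} = 0
G(25) = mex{0,2,0,0,2} = 1
G(26) = mex{1,0,1,1,0} = 2
G(27) = mex{2,1,2,0,1} = 3

3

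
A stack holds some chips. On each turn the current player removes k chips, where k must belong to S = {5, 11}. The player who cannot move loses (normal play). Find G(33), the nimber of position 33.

0

G(0) = 0
G(1) = mex{} = 0
G(2) = mex{} = 0
G(3) = mex{} = 0
G(4) = mex{} = 0
G(5) = mex{0} = 1
G(6) = mex{0} = 1
G(7) = mex{0} = 1
G(8) = mex{0} = 1
G(9) = mex{0} = 1
G(10) = mex{1} = 0
G(11) = mex{1,0} = 2
G(12) = mex{1,0} = 2
G(13) = mex{1,0} = 2
G(14) = mex{1,0} = 2
G(15) = mex{0,0} = 1
G(16) = mex{2,1} = 0
G(17) = mex{2,1} = 0
G(18) = mex{2,1} = 0
G(19) = mex{2,1} = 0
G(20) = mex{1,1} = 0
G(21) = mex{0,0} = 1
G(22) = mex{0,2} = 1
G(23) = mex{0,2} = 1
G(24) = mex{0,2} = 1
G(25) = mex{0,2} = 1
G(26) = mex{1,1} = 0
G(27) = mex{1,0} = 2
G(28) = mex{1,0} = 2
G(29) = mex{1,0} = 2
G(30) = mex{1,0} = 2
G(31) = mex{0,0} = 1
G(32) = mex{2,1} = 0
G(33) = mex{2,1} = 0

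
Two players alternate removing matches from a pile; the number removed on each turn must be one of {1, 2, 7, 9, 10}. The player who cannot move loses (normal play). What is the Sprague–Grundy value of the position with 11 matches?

0

n :  0  1  2  3  4  5  6  7  8  9 10 11
G :  0  1  2  0  1  2  0  1  2  3  4  0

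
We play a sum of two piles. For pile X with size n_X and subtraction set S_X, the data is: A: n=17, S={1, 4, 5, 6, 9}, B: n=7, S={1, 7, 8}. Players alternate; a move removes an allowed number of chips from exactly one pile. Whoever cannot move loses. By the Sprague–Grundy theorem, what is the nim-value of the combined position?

2

Pile A, S = {1, 4, 5, 6, 9}:
n :  0  1  2  3  4  5  6  7  8  9 10 11 12 13 14 15 16 17
G :  0  1  0  1  2  3  2  3  4  5  0  1  0  1  2  3  2  3
G_A(17) = 3.
Pile B, S = {1, 7, 8}:
n : 0 1 2 3 4 5 6 7
G : 0 1 0 1 0 1 0 1
G_B(7) = 1.
Combined Grundy value = 3 ⊕ 1 = 2.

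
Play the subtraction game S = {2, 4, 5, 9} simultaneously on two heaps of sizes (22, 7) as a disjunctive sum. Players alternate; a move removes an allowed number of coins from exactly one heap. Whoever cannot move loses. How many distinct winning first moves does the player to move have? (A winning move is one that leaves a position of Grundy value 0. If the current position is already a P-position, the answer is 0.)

0

All heaps use S = {2, 4, 5, 9}:
G(0) = 0
G(1) = mex{} = 0
G(2) = mex{0} = 1
G(3) = mex{0} = 1
G(4) = mex{1,0} = 2
G(5) = mex{1,0,0} = 2
G(6) = mex{2,1,0} = 3
G(7) = mex{2,1,1} = 0
G(8) = mex{3,2,1} = 0
G(9) = mex{0,2,2,0} = 1
G(10) = mex{0,3,2,0} = 1
G(11) = mex{1,0,3,1} = 2
G(12) = mex{1,0,0,1} = 2
G(13) = mex{2,1,0,2} = 3
G(14) = mex{2,1,1,2} = 0
G(15) = mex{3,2,1,3} = 0
G(16) = mex{0,2,2,0} = 1
G(17) = mex{0,3,2,0} = 1
G(18) = mex{1,0,3,1} = 2
G(19) = mex{1,0,0,1} = 2
G(20) = mex{2,1,0,2} = 3
G(21) = mex{2,1,1,2} = 0
G(22) = mex{3,2,1,3} = 0
Heap A: G(22) = 0.
Heap B: G(7) = 0.
Combined Grundy value = 0 ⊕ 0 = 0.
A winning move leaves total XOR = 0, i.e. changes one component's Grundy value g to g ⊕ X where X is the current total.
Heap A: target g' = 0⊕0 = 0, but every legal move changes the Grundy value (mex property), so 0 moves.
Heap B: target g' = 0⊕0 = 0, but every legal move changes the Grundy value (mex property), so 0 moves.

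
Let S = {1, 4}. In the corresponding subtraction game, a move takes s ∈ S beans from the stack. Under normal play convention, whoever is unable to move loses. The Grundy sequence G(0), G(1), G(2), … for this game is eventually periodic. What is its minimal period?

5

G(0) = 0
G(1) = mex{0} = 1
G(2) = mex{1} = 0
G(3) = mex{0} = 1
G(4) = mex{1,0} = 2
G(5) = mex{2,1} = 0
G(6) = mex{0,0} = 1
G(7) = mex{1,1} = 0
G(8) = mex{0,2} = 1
G(9) = mex{1,0} = 2
G(10) = mex{2,1} = 0
G(11) = mex{0,0} = 1
G(12) = mex{1,1} = 0
G(13) = mex{0,2} = 1
G(14) = mex{1,0} = 2
G(n+5) = G(n) holds for n = 0,…,3 (a full window of length max(S) = 4), so the sequence is purely periodic with period 5.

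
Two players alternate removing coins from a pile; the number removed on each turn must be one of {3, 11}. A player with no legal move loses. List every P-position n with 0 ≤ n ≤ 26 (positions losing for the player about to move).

G(0) = 0
G(1) = mex{} = 0
G(2) = mex{} = 0
G(3) = mex{0} = 1
G(4) = mex{0} = 1
G(5) = mex{0} = 1
G(6) = mex{1} = 0
G(7) = mex{1} = 0
G(8) = mex{1} = 0
G(9) = mex{0} = 1
G(10) = mex{0} = 1
G(11) = mex{0,0} = 1
G(12) = mex{1,0} = 2
G(13) = mex{1,0} = 2
G(14) = mex{1,1} = 0
G(15) = mex{2,1} = 0
G(16) = mex{2,1} = 0
G(17) = mex{0,0} = 1
G(18) = mex{0,0} = 1
G(19) = mex{0,0} = 1
G(20) = mex{1,1} = 0
G(21) = mex{1,1} = 0
G(22) = mex{1,1} = 0
G(23) = mex{0,2} = 1
G(24) = mex{0,2} = 1
G(25) = mex{0,0} = 1
G(26) = mex{1,0} = 2
P-positions are exactly the n with G(n) = 0.

0, 1, 2, 6, 7, 8, 14, 15, 16, 20, 21, 22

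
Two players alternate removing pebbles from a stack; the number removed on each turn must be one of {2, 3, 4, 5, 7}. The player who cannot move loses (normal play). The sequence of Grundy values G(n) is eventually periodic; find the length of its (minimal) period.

n :  0  1  2  3  4  5  6  7  8  9 10 11 12 13 14 15 16 17 18 19
G :  0  0  1  1  2  2  3  3  4  0  0  1  1  2  2  3  3  4  0  0
G(n+9) = G(n) holds for n = 0,…,6 (a full window of length max(S) = 7), so the sequence is purely periodic with period 9.

9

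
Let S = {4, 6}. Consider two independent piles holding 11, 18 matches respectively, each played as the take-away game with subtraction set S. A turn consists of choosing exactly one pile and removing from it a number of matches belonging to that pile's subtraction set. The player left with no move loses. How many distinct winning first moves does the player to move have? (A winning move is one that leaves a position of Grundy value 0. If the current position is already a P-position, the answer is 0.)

All piles use S = {4, 6}:
n :  0  1  2  3  4  5  6  7  8  9 10 11 12 13 14 15 16 17 18
G :  0  0  0  0  1  1  1  1  2  2  0  0  0  0  1  1  1  1  2
Pile A: G(11) = 0.
Pile B: G(18) = 2.
Combined Grundy value = 0 ⊕ 2 = 2.
A winning move leaves total XOR = 0, i.e. changes one component's Grundy value g to g ⊕ X where X is the current total.
Pile A: need g' = 0⊕2 = 2. Options: 11−4→G=1, 11−6→G=1. Hits: 0.
Pile B: need g' = 2⊕2 = 0. Options: 18−4→G=1, 18−6→G=0. Hits: 1.

1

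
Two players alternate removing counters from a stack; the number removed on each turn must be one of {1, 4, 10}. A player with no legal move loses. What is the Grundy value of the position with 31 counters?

2

n :  0  1  2  3  4  5  6  7  8  9 10 11 12 13 14 15 16 17 18 19 20 21 22 23 24 25 26 27 28 29 30 31
G :  0  1  0  1  2  0  1  0  1  2  3  2  3  0  1  3  0  1  0  1  2  0  1  2  0  1  2  0  1  0  1  2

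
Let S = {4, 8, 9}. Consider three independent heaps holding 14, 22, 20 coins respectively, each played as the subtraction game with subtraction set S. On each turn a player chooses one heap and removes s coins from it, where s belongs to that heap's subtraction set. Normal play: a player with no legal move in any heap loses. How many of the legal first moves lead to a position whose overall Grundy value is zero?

2

All heaps use S = {4, 8, 9}:
G(0) = 0
G(1) = mex{} = 0
G(2) = mex{} = 0
G(3) = mex{} = 0
G(4) = mex{0} = 1
G(5) = mex{0} = 1
G(6) = mex{0} = 1
G(7) = mex{0} = 1
G(8) = mex{1,0} = 2
G(9) = mex{1,0,0} = 2
G(10) = mex{1,0,0} = 2
G(11) = mex{1,0,0} = 2
G(12) = mex{2,1,0} = 3
G(13) = mex{2,1,1} = 0
G(14) = mex{2,1,1} = 0
G(15) = mex{2,1,1} = 0
G(16) = mex{3,2,1} = 0
G(17) = mex{0,2,2} = 1
G(18) = mex{0,2,2} = 1
G(19) = mex{0,2,2} = 1
G(20) = mex{0,3,2} = 1
G(21) = mex{1,0,3} = 2
G(22) = mex{1,0,0} = 2
Heap A: G(14) = 0.
Heap B: G(22) = 2.
Heap C: G(20) = 1.
Combined Grundy value = 0 ⊕ 2 ⊕ 1 = 3.
A winning move leaves total XOR = 0, i.e. changes one component's Grundy value g to g ⊕ X where X is the current total.
Heap A: need g' = 0⊕3 = 3. Options: 14−4→G=2, 14−8→G=1, 14−9→G=1. Hits: 0.
Heap B: need g' = 2⊕3 = 1. Options: 22−4→G=1, 22−8→G=0, 22−9→G=0. Hits: 1.
Heap C: need g' = 1⊕3 = 2. Options: 20−4→G=0, 20−8→G=3, 20−9→G=2. Hits: 1.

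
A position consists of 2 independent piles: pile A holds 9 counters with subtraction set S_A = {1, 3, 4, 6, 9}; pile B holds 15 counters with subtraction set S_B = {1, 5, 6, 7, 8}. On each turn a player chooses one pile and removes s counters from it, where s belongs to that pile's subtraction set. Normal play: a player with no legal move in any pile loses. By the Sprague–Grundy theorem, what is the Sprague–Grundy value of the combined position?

4

Pile A, S = {1, 3, 4, 6, 9}:
n : 0 1 2 3 4 5 6 7 8 9
G : 0 1 0 1 2 3 2 0 1 4
G_A(9) = 4.
Pile B, S = {1, 5, 6, 7, 8}:
n :  0  1  2  3  4  5  6  7  8  9 10 11 12 13 14 15
G :  0  1  0  1  0  1  2  3  2  3  2  3  4  0  1  0
G_B(15) = 0.
Combined Grundy value = 4 ⊕ 0 = 4.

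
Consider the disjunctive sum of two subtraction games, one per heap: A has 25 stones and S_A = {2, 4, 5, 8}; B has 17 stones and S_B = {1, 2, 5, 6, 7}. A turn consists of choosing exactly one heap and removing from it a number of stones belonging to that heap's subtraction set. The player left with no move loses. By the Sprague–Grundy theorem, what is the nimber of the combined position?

3

Heap A, S = {2, 4, 5, 8}:
G(0) = 0
G(1) = mex{} = 0
G(2) = mex{0} = 1
G(3) = mex{0} = 1
G(4) = mex{1,0} = 2
G(5) = mex{1,0,0} = 2
G(6) = mex{2,1,0} = 3
G(7) = mex{2,1,1} = 0
G(8) = mex{3,2,1,0} = 4
G(9) = mex{0,2,2,0} = 1
G(10) = mex{4,3,2,1} = 0
G(11) = mex{1,0,3,1} = 2
G(12) = mex{0,4,0,2} = 1
G(13) = mex{2,1,4,2} = 0
G(14) = mex{1,0,1,3} = 2
G(15) = mex{0,2,0,0} = 1
G(16) = mex{2,1,2,4} = 0
G(17) = mex{1,0,1,1} = 2
G(18) = mex{0,2,0,0} = 1
G(19) = mex{2,1,2,2} = 0
G(20) = mex{1,0,1,1} = 2
G(21) = mex{0,2,0,0} = 1
G(22) = mex{2,1,2,2} = 0
G(23) = mex{1,0,1,1} = 2
G(24) = mex{0,2,0,0} = 1
G(25) = mex{2,1,2,2} = 0
G_A(25) = 0.
Heap B, S = {1, 2, 5, 6, 7}:
G(0) = 0
G(1) = mex{0} = 1
G(2) = mex{1,0} = 2
G(3) = mex{2,1} = 0
G(4) = mex{0,2} = 1
G(5) = mex{1,0,0} = 2
G(6) = mex{2,1,1,0} = 3
G(7) = mex{3,2,2,1,0} = 4
G(8) = mex{4,3,0,2,1} = 5
G(9) = mex{5,4,1,0,2} = 3
G(10) = mex{3,5,2,1,0} = 4
G(11) = mex{4,3,3,2,1} = 0
G(12) = mex{0,4,4,3,2} = 1
G(13) = mex{1,0,5,4,3} = 2
G(14) = mex{2,1,3,5,4} = 0
G(15) = mex{0,2,4,3,5} = 1
G(16) = mex{1,0,0,4,3} = 2
G(17) = mex{2,1,1,0,4} = 3
G_B(17) = 3.
Combined Grundy value = 0 ⊕ 3 = 3.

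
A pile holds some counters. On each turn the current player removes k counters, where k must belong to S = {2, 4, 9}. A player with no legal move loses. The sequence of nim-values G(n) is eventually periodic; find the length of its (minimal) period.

6

G(0) = 0
G(1) = mex{} = 0
G(2) = mex{0} = 1
G(3) = mex{0} = 1
G(4) = mex{1,0} = 2
G(5) = mex{1,0} = 2
G(6) = mex{2,1} = 0
G(7) = mex{2,1} = 0
G(8) = mex{0,2} = 1
G(9) = mex{0,2,0} = 1
G(10) = mex{1,0,0} = 2
G(11) = mex{1,0,1} = 2
G(12) = mex{2,1,1} = 0
G(13) = mex{2,1,2} = 0
G(14) = mex{0,2,2} = 1
G(15) = mex{0,2,0} = 1
G(16) = mex{1,0,0} = 2
G(n+6) = G(n) holds for n = 0,…,8 (a full window of length max(S) = 9), so the sequence is purely periodic with period 6.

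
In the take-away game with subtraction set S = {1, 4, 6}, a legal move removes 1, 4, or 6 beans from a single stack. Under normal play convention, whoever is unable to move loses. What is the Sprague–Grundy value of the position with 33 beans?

1

n :  0  1  2  3  4  5  6  7  8  9 10 11 12 13 14 15 16 17 18 19 20 21 22 23 24 25 26 27 28 29 30 31 32 33
G :  0  1  0  1  2  0  1  0  1  2  0  1  0  1  2  0  1  0  1  2  0  1  0  1  2  0  1  0  1  2  0  1  0  1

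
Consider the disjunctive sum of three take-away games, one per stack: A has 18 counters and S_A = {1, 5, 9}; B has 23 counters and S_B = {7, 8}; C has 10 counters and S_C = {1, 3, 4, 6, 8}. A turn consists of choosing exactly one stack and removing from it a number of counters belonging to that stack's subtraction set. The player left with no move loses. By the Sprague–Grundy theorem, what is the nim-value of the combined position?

0

Stack A, S = {1, 5, 9}:
n :  0  1  2  3  4  5  6  7  8  9 10 11 12 13 14 15 16 17 18
G :  0  1  0  1  0  1  0  1  0  1  0  1  0  1  0  1  0  1  0
G_A(18) = 0.
Stack B, S = {7, 8}:
n :  0  1  2  3  4  5  6  7  8  9 10 11 12 13 14 15 16 17 18 19 20 21 22 23
G :  0  0  0  0  0  0  0  1  1  1  1  1  1  1  2  0  0  0  0  0  0  0  1  1
G_B(23) = 1.
Stack C, S = {1, 3, 4, 6, 8}:
G(0) = 0
G(1) = mex{0} = 1
G(2) = mex{1} = 0
G(3) = mex{0,0} = 1
G(4) = mex{1,1,0} = 2
G(5) = mex{2,0,1} = 3
G(6) = mex{3,1,0,0} = 2
G(7) = mex{2,2,1,1} = 0
G(8) = mex{0,3,2,0,0} = 1
G(9) = mex{1,2,3,1,1} = 0
G(10) = mex{0,0,2,2,0} = 1
G_C(10) = 1.
Combined Grundy value = 0 ⊕ 1 ⊕ 1 = 0.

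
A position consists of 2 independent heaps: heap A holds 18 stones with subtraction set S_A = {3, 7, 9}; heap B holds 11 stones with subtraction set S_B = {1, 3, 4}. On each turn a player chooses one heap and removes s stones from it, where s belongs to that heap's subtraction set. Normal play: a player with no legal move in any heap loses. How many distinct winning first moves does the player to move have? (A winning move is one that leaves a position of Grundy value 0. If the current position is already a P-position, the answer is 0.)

Heap A, S = {3, 7, 9}:
G(0) = 0
G(1) = mex{} = 0
G(2) = mex{} = 0
G(3) = mex{0} = 1
G(4) = mex{0} = 1
G(5) = mex{0} = 1
G(6) = mex{1} = 0
G(7) = mex{1,0} = 2
G(8) = mex{1,0} = 2
G(9) = mex{0,0,0} = 1
G(10) = mex{2,1,0} = 3
G(11) = mex{2,1,0} = 3
G(12) = mex{1,1,1} = 0
G(13) = mex{3,0,1} = 2
G(14) = mex{3,2,1} = 0
G(15) = mex{0,2,0} = 1
G(16) = mex{2,1,2} = 0
G(17) = mex{0,3,2} = 1
G(18) = mex{1,3,1} = 0
G_A(18) = 0.
Heap B, S = {1, 3, 4}:
G(0) = 0
G(1) = mex{0} = 1
G(2) = mex{1} = 0
G(3) = mex{0,0} = 1
G(4) = mex{1,1,0} = 2
G(5) = mex{2,0,1} = 3
G(6) = mex{3,1,0} = 2
G(7) = mex{2,2,1} = 0
G(8) = mex{0,3,2} = 1
G(9) = mex{1,2,3} = 0
G(10) = mex{0,0,2} = 1
G(11) = mex{1,1,0} = 2
G_B(11) = 2.
Combined Grundy value = 0 ⊕ 2 = 2.
A winning move leaves total XOR = 0, i.e. changes one component's Grundy value g to g ⊕ X where X is the current total.
Heap A: need g' = 0⊕2 = 2. Options: 18−3→G=1, 18−7→G=3, 18−9→G=1. Hits: 0.
Heap B: need g' = 2⊕2 = 0. Options: 11−1→G=1, 11−3→G=1, 11−4→G=0. Hits: 1.

1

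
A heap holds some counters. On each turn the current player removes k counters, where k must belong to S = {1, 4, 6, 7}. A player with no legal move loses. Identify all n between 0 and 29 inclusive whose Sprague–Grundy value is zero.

n :  0  1  2  3  4  5  6  7  8  9 10 11 12 13 14 15 16 17 18 19 20 21 22 23 24 25 26 27 28 29
G :  0  1  0  1  2  0  1  2  3  2  0  1  2  0  1  0  1  2  0  1  2  3  2  0  1  2  0  1  0  1
P-positions are exactly the n with G(n) = 0.

0, 2, 5, 10, 13, 15, 18, 23, 26, 28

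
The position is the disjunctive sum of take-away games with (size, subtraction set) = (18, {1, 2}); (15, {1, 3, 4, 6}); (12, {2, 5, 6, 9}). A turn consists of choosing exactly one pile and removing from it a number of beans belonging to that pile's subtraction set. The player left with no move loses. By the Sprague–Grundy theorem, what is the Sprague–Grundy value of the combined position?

1

Pile A, S = {1, 2}:
n :  0  1  2  3  4  5  6  7  8  9 10 11 12 13 14 15 16 17 18
G :  0  1  2  0  1  2  0  1  2  0  1  2  0  1  2  0  1  2  0
G_A(18) = 0.
Pile B, S = {1, 3, 4, 6}:
n :  0  1  2  3  4  5  6  7  8  9 10 11 12 13 14 15
G :  0  1  0  1  2  3  2  0  1  0  1  2  3  2  0  1
G_B(15) = 1.
Pile C, S = {2, 5, 6, 9}:
G(0) = 0
G(1) = mex{} = 0
G(2) = mex{0} = 1
G(3) = mex{0} = 1
G(4) = mex{1} = 0
G(5) = mex{1,0} = 2
G(6) = mex{0,0,0} = 1
G(7) = mex{2,1,0} = 3
G(8) = mex{1,1,1} = 0
G(9) = mex{3,0,1,0} = 2
G(10) = mex{0,2,0,0} = 1
G(11) = mex{2,1,2,1} = 0
G(12) = mex{1,3,1,1} = 0
G_C(12) = 0.
Combined Grundy value = 0 ⊕ 1 ⊕ 0 = 1.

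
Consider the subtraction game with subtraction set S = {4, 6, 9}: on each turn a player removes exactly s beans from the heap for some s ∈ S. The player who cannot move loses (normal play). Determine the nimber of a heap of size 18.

1

G(0) = 0
G(1) = mex{} = 0
G(2) = mex{} = 0
G(3) = mex{} = 0
G(4) = mex{0} = 1
G(5) = mex{0} = 1
G(6) = mex{0,0} = 1
G(7) = mex{0,0} = 1
G(8) = mex{1,0} = 2
G(9) = mex{1,0,0} = 2
G(10) = mex{1,1,0} = 2
G(11) = mex{1,1,0} = 2
G(12) = mex{2,1,0} = 3
G(13) = mex{2,1,1} = 0
G(14) = mex{2,2,1} = 0
G(15) = mex{2,2,1} = 0
G(16) = mex{3,2,1} = 0
G(17) = mex{0,2,2} = 1
G(18) = mex{0,3,2} = 1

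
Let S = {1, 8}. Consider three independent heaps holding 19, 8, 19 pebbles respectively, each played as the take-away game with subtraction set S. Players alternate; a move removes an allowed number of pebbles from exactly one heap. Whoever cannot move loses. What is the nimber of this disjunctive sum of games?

2

All heaps use S = {1, 8}:
n :  0  1  2  3  4  5  6  7  8  9 10 11 12 13 14 15 16 17 18 19
G :  0  1  0  1  0  1  0  1  2  0  1  0  1  0  1  0  1  2  0  1
Heap A: G(19) = 1.
Heap B: G(8) = 2.
Heap C: G(19) = 1.
Combined Grundy value = 1 ⊕ 2 ⊕ 1 = 2.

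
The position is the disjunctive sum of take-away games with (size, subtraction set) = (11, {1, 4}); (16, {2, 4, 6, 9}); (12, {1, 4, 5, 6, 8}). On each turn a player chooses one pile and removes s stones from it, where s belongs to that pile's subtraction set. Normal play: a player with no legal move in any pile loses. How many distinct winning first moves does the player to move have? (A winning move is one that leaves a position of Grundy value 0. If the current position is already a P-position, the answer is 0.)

0

Pile A, S = {1, 4}:
n :  0  1  2  3  4  5  6  7  8  9 10 11
G :  0  1  0  1  2  0  1  0  1  2  0  1
G_A(11) = 1.
Pile B, S = {2, 4, 6, 9}:
G(0) = 0
G(1) = mex{} = 0
G(2) = mex{0} = 1
G(3) = mex{0} = 1
G(4) = mex{1,0} = 2
G(5) = mex{1,0} = 2
G(6) = mex{2,1,0} = 3
G(7) = mex{2,1,0} = 3
G(8) = mex{3,2,1} = 0
G(9) = mex{3,2,1,0} = 4
G(10) = mex{0,3,2,0} = 1
G(11) = mex{4,3,2,1} = 0
G(12) = mex{1,0,3,1} = 2
G(13) = mex{0,4,3,2} = 1
G(14) = mex{2,1,0,2} = 3
G(15) = mex{1,0,4,3} = 2
G(16) = mex{3,2,1,3} = 0
G_B(16) = 0.
Pile C, S = {1, 4, 5, 6, 8}:
n :  0  1  2  3  4  5  6  7  8  9 10 11 12
G :  0  1  0  1  2  3  2  3  4  0  1  0  1
G_C(12) = 1.
Combined Grundy value = 1 ⊕ 0 ⊕ 1 = 0.
A winning move leaves total XOR = 0, i.e. changes one component's Grundy value g to g ⊕ X where X is the current total.
Pile A: target g' = 1⊕0 = 1, but every legal move changes the Grundy value (mex property), so 0 moves.
Pile B: target g' = 0⊕0 = 0, but every legal move changes the Grundy value (mex property), so 0 moves.
Pile C: target g' = 1⊕0 = 1, but every legal move changes the Grundy value (mex property), so 0 moves.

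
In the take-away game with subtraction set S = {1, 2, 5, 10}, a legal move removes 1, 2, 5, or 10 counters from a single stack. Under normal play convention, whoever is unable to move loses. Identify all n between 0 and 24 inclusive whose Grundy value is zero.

0, 3, 6, 9, 12, 15, 18, 21, 24

n :  0  1  2  3  4  5  6  7  8  9 10 11 12 13 14 15 16 17 18 19 20 21 22 23 24
G :  0  1  2  0  1  2  0  1  2  0  1  2  0  1  2  0  1  2  0  1  2  0  1  2  0
P-positions are exactly the n with G(n) = 0.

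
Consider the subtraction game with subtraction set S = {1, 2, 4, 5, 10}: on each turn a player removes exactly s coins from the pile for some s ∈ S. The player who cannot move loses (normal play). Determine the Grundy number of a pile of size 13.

1

n :  0  1  2  3  4  5  6  7  8  9 10 11 12 13
G :  0  1  2  0  1  2  0  1  2  0  1  2  0  1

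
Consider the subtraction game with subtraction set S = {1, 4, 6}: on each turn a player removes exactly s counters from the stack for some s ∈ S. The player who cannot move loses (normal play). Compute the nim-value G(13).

G(0) = 0
G(1) = mex{0} = 1
G(2) = mex{1} = 0
G(3) = mex{0} = 1
G(4) = mex{1,0} = 2
G(5) = mex{2,1} = 0
G(6) = mex{0,0,0} = 1
G(7) = mex{1,1,1} = 0
G(8) = mex{0,2,0} = 1
G(9) = mex{1,0,1} = 2
G(10) = mex{2,1,2} = 0
G(11) = mex{0,0,0} = 1
G(12) = mex{1,1,1} = 0
G(13) = mex{0,2,0} = 1

1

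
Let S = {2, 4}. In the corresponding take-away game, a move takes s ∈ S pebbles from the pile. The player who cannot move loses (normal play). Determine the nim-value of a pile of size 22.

G(0) = 0
G(1) = mex{} = 0
G(2) = mex{0} = 1
G(3) = mex{0} = 1
G(4) = mex{1,0} = 2
G(5) = mex{1,0} = 2
G(6) = mex{2,1} = 0
G(7) = mex{2,1} = 0
G(8) = mex{0,2} = 1
G(9) = mex{0,2} = 1
G(10) = mex{1,0} = 2
G(11) = mex{1,0} = 2
G(12) = mex{2,1} = 0
G(13) = mex{2,1} = 0
G(14) = mex{0,2} = 1
G(15) = mex{0,2} = 1
G(16) = mex{1,0} = 2
G(17) = mex{1,0} = 2
G(18) = mex{2,1} = 0
G(19) = mex{2,1} = 0
G(20) = mex{0,2} = 1
G(21) = mex{0,2} = 1
G(22) = mex{1,0} = 2

2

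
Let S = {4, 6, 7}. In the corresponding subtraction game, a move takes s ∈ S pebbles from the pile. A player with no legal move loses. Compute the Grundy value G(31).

G(0) = 0
G(1) = mex{} = 0
G(2) = mex{} = 0
G(3) = mex{} = 0
G(4) = mex{0} = 1
G(5) = mex{0} = 1
G(6) = mex{0,0} = 1
G(7) = mex{0,0,0} = 1
G(8) = mex{1,0,0} = 2
G(9) = mex{1,0,0} = 2
G(10) = mex{1,1,0} = 2
G(11) = mex{1,1,1} = 0
G(12) = mex{2,1,1} = 0
G(13) = mex{2,1,1} = 0
G(14) = mex{2,2,1} = 0
G(15) = mex{0,2,2} = 1
G(16) = mex{0,2,2} = 1
G(17) = mex{0,0,2} = 1
G(18) = mex{0,0,0} = 1
G(19) = mex{1,0,0} = 2
G(20) = mex{1,0,0} = 2
G(21) = mex{1,1,0} = 2
G(22) = mex{1,1,1} = 0
G(23) = mex{2,1,1} = 0
G(24) = mex{2,1,1} = 0
G(25) = mex{2,2,1} = 0
G(26) = mex{0,2,2} = 1
G(27) = mex{0,2,2} = 1
G(28) = mex{0,0,2} = 1
G(29) = mex{0,0,0} = 1
G(30) = mex{1,0,0} = 2
G(31) = mex{1,0,0} = 2

2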